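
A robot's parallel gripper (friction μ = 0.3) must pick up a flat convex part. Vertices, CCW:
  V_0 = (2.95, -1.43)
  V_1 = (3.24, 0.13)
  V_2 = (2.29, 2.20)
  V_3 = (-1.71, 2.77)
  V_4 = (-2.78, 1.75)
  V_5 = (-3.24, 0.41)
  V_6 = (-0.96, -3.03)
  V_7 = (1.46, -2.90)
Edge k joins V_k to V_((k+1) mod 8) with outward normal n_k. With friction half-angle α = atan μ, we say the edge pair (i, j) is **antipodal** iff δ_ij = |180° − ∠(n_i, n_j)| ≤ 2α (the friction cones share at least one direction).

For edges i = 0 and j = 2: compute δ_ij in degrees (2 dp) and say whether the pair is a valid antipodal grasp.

δ = 87.58°, invalid

α = atan 0.3 = 16.70°;  2α = 33.40°
edge 0: e_0 = (+0.29, +1.56);  n_0 = (+0.9832, -0.1828)
edge 2: e_2 = (-4.00, +0.57);  n_2 = (+0.1411, +0.9900)
∠(n_0, n_2) = 92.42°
δ = |180° − 92.42°| = 87.58°
87.58° > 2α = 33.40°  →  invalid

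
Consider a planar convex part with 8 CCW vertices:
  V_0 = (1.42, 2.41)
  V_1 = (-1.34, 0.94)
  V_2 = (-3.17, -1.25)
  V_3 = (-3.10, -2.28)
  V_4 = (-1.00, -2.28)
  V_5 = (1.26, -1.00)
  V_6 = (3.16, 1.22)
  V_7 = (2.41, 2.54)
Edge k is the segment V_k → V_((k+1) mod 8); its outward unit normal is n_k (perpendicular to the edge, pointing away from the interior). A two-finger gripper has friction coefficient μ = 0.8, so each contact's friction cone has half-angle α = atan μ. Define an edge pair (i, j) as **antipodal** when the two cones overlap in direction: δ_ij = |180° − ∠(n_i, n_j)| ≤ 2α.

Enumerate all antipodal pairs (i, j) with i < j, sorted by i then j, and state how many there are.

α = atan 0.8 = 38.66°;  2α = 77.32°
n_0 = (-0.4701, +0.8826)
n_1 = (-0.7674, +0.6412)
n_2 = (-0.9977, -0.0678)
n_3 = (+0.0000, -1.0000)
n_4 = (+0.4928, -0.8701)
n_5 = (+0.7597, -0.6502)
n_6 = (+0.8695, +0.4940)
n_7 = (-0.1302, +0.9915)
  (0,1): δ = 157.92°  ·
  (0,2): δ = 114.15°  ·
  (0,3): δ = 28.04°  ✓
  (0,4): δ = 1.49°  ✓
  (0,5): δ = 21.40°  ✓
  (0,6): δ = 91.56°  ·
  (0,7): δ = 159.44°  ·
  (1,2): δ = 136.23°  ·
  (1,3): δ = 50.12°  ✓
  (1,4): δ = 20.59°  ✓
  (1,5): δ = 0.68°  ✓
  (1,6): δ = 69.49°  ✓
  (1,7): δ = 137.36°  ·
  (2,3): δ = 93.89°  ·
  (2,4): δ = 64.36°  ✓
  (2,5): δ = 44.45°  ✓
  (2,6): δ = 25.72°  ✓
  (2,7): δ = 93.59°  ·
  (3,4): δ = 150.47°  ·
  (3,5): δ = 130.56°  ·
  (3,6): δ = 60.40°  ✓
  (3,7): δ = 7.48°  ✓
  (4,5): δ = 160.08°  ·
  (4,6): δ = 89.92°  ·
  (4,7): δ = 22.05°  ✓
  (5,6): δ = 109.84°  ·
  (5,7): δ = 41.96°  ✓
  (6,7): δ = 112.12°  ·
antipodal pairs: 14

count = 14; pairs: (0,3), (0,4), (0,5), (1,3), (1,4), (1,5), (1,6), (2,4), (2,5), (2,6), (3,6), (3,7), (4,7), (5,7)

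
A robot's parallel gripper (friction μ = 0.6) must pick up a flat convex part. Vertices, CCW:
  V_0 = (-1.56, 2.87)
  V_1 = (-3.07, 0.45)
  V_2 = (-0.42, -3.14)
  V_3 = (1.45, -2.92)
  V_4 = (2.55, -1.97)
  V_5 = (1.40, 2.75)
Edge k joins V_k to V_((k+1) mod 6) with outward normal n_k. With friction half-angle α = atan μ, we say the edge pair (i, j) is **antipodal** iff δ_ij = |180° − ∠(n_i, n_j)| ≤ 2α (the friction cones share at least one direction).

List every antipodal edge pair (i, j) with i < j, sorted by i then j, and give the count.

α = atan 0.6 = 30.96°;  2α = 61.93°
n_0 = (-0.8484, +0.5294)
n_1 = (-0.8045, -0.5939)
n_2 = (+0.1168, -0.9932)
n_3 = (+0.6536, -0.7568)
n_4 = (+0.9716, +0.2367)
n_5 = (+0.0405, +0.9992)
  (0,1): δ = 111.60°  ·
  (0,2): δ = 51.33°  ✓
  (0,3): δ = 17.22°  ✓
  (0,4): δ = 45.66°  ✓
  (0,5): δ = 119.64°  ·
  (1,2): δ = 119.72°  ·
  (1,3): δ = 85.62°  ·
  (1,4): δ = 22.74°  ✓
  (1,5): δ = 51.25°  ✓
  (2,3): δ = 145.89°  ·
  (2,4): δ = 83.02°  ·
  (2,5): δ = 9.03°  ✓
  (3,4): δ = 117.12°  ·
  (3,5): δ = 43.14°  ✓
  (4,5): δ = 106.01°  ·
antipodal pairs: 7

count = 7; pairs: (0,2), (0,3), (0,4), (1,4), (1,5), (2,5), (3,5)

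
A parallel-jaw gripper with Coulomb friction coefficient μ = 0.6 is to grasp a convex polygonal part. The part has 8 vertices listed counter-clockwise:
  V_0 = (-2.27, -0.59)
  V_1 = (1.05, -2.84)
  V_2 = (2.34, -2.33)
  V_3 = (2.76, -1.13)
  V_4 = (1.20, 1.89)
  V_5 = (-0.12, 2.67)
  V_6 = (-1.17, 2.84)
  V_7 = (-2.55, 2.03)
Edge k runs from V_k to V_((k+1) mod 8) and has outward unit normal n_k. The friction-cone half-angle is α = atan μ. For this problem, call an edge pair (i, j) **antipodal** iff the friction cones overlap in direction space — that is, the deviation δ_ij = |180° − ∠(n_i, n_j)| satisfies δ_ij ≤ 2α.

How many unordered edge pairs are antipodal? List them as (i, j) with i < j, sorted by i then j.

α = atan 0.6 = 30.96°;  2α = 61.93°
n_0 = (-0.5610, -0.8278)
n_1 = (+0.3677, -0.9300)
n_2 = (+0.9439, -0.3304)
n_3 = (+0.8885, +0.4589)
n_4 = (+0.5087, +0.8609)
n_5 = (+0.1598, +0.9871)
n_6 = (-0.5062, +0.8624)
n_7 = (-0.9943, -0.1063)
  (0,1): δ = 124.30°  ·
  (0,2): δ = 75.16°  ·
  (0,3): δ = 28.56°  ✓
  (0,4): δ = 3.55°  ✓
  (0,5): δ = 24.93°  ✓
  (0,6): δ = 64.54°  ·
  (0,7): δ = 130.23°  ·
  (1,2): δ = 130.86°  ·
  (1,3): δ = 84.25°  ·
  (1,4): δ = 52.15°  ✓
  (1,5): δ = 30.77°  ✓
  (1,6): δ = 8.84°  ✓
  (1,7): δ = 74.53°  ·
  (2,3): δ = 133.39°  ·
  (2,4): δ = 101.29°  ·
  (2,5): δ = 79.91°  ·
  (2,6): δ = 40.30°  ✓
  (2,7): δ = 25.39°  ✓
  (3,4): δ = 147.90°  ·
  (3,5): δ = 126.52°  ·
  (3,6): δ = 86.91°  ·
  (3,7): δ = 21.22°  ✓
  (4,5): δ = 158.62°  ·
  (4,6): δ = 119.01°  ·
  (4,7): δ = 53.32°  ✓
  (5,6): δ = 140.39°  ·
  (5,7): δ = 74.70°  ·
  (6,7): δ = 114.31°  ·
antipodal pairs: 10

count = 10; pairs: (0,3), (0,4), (0,5), (1,4), (1,5), (1,6), (2,6), (2,7), (3,7), (4,7)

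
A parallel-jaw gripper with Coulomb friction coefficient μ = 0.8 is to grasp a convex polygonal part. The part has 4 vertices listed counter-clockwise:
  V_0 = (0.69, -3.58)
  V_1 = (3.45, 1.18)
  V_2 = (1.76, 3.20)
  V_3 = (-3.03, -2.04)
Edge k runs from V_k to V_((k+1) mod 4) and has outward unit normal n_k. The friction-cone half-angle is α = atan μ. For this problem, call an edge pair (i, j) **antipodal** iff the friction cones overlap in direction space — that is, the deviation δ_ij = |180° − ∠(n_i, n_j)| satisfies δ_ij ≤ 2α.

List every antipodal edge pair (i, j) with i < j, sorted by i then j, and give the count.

α = atan 0.8 = 38.66°;  2α = 77.32°
n_0 = (+0.8651, -0.5016)
n_1 = (+0.7670, +0.6417)
n_2 = (-0.7381, +0.6747)
n_3 = (-0.3825, -0.9240)
  (0,1): δ = 109.98°  ·
  (0,2): δ = 12.32°  ✓
  (0,3): δ = 97.62°  ·
  (1,2): δ = 82.35°  ·
  (1,3): δ = 27.59°  ✓
  (2,3): δ = 70.06°  ✓
antipodal pairs: 3

count = 3; pairs: (0,2), (1,3), (2,3)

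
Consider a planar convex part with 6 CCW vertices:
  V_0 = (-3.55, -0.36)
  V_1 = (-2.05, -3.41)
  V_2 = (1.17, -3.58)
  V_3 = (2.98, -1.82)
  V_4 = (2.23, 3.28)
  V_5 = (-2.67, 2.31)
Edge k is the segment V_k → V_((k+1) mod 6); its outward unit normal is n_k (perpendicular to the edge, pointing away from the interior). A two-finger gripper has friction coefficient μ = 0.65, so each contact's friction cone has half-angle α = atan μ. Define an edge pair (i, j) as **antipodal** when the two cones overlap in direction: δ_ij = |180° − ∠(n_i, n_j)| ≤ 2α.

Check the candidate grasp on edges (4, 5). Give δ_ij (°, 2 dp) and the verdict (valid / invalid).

δ = 119.44°, invalid

α = atan 0.65 = 33.02°;  2α = 66.05°
edge 4: e_4 = (-4.90, -0.97);  n_4 = (-0.1942, +0.9810)
edge 5: e_5 = (-0.88, -2.67);  n_5 = (-0.9497, +0.3130)
∠(n_4, n_5) = 60.56°
δ = |180° − 60.56°| = 119.44°
119.44° > 2α = 66.05°  →  invalid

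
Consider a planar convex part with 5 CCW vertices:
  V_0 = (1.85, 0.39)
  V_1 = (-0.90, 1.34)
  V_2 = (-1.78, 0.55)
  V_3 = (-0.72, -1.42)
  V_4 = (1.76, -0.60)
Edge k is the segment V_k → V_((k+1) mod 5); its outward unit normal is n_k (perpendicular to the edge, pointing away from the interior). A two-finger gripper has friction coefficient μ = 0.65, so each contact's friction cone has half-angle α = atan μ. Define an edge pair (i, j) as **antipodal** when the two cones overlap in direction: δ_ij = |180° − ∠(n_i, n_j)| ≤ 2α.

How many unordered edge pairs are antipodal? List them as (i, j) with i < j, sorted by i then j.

α = atan 0.65 = 33.02°;  2α = 66.05°
n_0 = (+0.3265, +0.9452)
n_1 = (-0.6680, +0.7441)
n_2 = (-0.8806, -0.4738)
n_3 = (+0.3139, -0.9494)
n_4 = (+0.9959, -0.0905)
  (0,1): δ = 119.03°  ·
  (0,2): δ = 42.66°  ✓
  (0,3): δ = 37.35°  ✓
  (0,4): δ = 103.86°  ·
  (1,2): δ = 103.63°  ·
  (1,3): δ = 23.62°  ✓
  (1,4): δ = 42.89°  ✓
  (2,3): δ = 99.99°  ·
  (2,4): δ = 33.48°  ✓
  (3,4): δ = 113.49°  ·
antipodal pairs: 5

count = 5; pairs: (0,2), (0,3), (1,3), (1,4), (2,4)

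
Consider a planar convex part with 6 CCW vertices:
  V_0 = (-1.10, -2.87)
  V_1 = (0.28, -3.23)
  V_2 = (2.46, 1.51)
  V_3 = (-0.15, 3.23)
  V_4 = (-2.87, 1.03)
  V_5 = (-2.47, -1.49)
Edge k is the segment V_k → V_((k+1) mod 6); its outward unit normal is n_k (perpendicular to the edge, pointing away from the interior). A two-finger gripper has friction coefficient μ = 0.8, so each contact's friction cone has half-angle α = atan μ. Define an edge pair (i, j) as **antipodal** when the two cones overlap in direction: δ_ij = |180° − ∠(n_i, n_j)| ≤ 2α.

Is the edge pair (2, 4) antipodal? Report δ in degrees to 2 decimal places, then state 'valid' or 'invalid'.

δ = 47.60°, valid

α = atan 0.8 = 38.66°;  2α = 77.32°
edge 2: e_2 = (-2.61, +1.72);  n_2 = (+0.5503, +0.8350)
edge 4: e_4 = (+0.40, -2.52);  n_4 = (-0.9876, -0.1568)
∠(n_2, n_4) = 132.40°
δ = |180° − 132.40°| = 47.60°
47.60° ≤ 2α = 77.32°  →  valid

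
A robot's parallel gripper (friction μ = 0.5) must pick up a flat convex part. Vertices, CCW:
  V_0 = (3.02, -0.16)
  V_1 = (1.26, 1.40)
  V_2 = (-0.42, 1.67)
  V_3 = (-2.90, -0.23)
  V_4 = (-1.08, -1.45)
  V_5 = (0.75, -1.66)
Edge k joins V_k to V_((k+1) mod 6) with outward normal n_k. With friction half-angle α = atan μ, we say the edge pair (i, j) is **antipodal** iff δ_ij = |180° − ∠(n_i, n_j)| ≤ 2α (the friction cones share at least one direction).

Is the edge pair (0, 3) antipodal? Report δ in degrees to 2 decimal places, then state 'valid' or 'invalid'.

α = atan 0.5 = 26.57°;  2α = 53.13°
edge 0: e_0 = (-1.76, +1.56);  n_0 = (+0.6633, +0.7483)
edge 3: e_3 = (+1.82, -1.22);  n_3 = (-0.5568, -0.8306)
∠(n_0, n_3) = 172.28°
δ = |180° − 172.28°| = 7.72°
7.72° ≤ 2α = 53.13°  →  valid

δ = 7.72°, valid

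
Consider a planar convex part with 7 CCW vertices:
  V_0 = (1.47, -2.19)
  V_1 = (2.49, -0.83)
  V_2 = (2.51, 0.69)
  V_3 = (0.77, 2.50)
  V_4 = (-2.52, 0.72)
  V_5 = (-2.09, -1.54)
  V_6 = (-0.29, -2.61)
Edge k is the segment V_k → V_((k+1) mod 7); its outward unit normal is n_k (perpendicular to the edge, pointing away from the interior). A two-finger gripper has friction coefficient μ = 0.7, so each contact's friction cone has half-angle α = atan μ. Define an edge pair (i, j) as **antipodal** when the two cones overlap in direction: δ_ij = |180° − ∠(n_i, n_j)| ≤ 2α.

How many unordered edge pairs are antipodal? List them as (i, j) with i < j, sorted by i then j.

α = atan 0.7 = 34.99°;  2α = 69.98°
n_0 = (+0.8000, -0.6000)
n_1 = (+0.9999, -0.0132)
n_2 = (+0.7209, +0.6930)
n_3 = (-0.4759, +0.8795)
n_4 = (-0.9824, -0.1869)
n_5 = (-0.5110, -0.8596)
n_6 = (+0.2321, -0.9727)
  (0,1): δ = 143.88°  ·
  (0,2): δ = 99.26°  ·
  (0,3): δ = 24.72°  ✓
  (0,4): δ = 47.64°  ✓
  (0,5): δ = 96.14°  ·
  (0,6): δ = 140.29°  ·
  (1,2): δ = 135.38°  ·
  (1,3): δ = 60.83°  ✓
  (1,4): δ = 11.53°  ✓
  (1,5): δ = 60.02°  ✓
  (1,6): δ = 104.18°  ·
  (2,3): δ = 105.46°  ·
  (2,4): δ = 33.10°  ✓
  (2,5): δ = 15.40°  ✓
  (2,6): δ = 59.55°  ✓
  (3,4): δ = 107.64°  ·
  (3,5): δ = 59.14°  ✓
  (3,6): δ = 14.99°  ✓
  (4,5): δ = 131.50°  ·
  (4,6): δ = 87.35°  ·
  (5,6): δ = 135.85°  ·
antipodal pairs: 10

count = 10; pairs: (0,3), (0,4), (1,3), (1,4), (1,5), (2,4), (2,5), (2,6), (3,5), (3,6)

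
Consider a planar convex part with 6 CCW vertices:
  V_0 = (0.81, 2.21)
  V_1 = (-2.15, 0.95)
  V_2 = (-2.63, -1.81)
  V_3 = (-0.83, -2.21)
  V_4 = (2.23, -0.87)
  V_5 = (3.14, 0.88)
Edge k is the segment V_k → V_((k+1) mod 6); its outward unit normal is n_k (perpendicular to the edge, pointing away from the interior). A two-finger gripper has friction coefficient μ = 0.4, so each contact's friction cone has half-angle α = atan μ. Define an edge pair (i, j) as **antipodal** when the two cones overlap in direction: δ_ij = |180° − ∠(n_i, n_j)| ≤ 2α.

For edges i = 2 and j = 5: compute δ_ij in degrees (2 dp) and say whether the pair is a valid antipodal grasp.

δ = 17.19°, valid

α = atan 0.4 = 21.80°;  2α = 43.60°
edge 2: e_2 = (+1.80, -0.40);  n_2 = (-0.2169, -0.9762)
edge 5: e_5 = (-2.33, +1.33);  n_5 = (+0.4957, +0.8685)
∠(n_2, n_5) = 162.81°
δ = |180° − 162.81°| = 17.19°
17.19° ≤ 2α = 43.60°  →  valid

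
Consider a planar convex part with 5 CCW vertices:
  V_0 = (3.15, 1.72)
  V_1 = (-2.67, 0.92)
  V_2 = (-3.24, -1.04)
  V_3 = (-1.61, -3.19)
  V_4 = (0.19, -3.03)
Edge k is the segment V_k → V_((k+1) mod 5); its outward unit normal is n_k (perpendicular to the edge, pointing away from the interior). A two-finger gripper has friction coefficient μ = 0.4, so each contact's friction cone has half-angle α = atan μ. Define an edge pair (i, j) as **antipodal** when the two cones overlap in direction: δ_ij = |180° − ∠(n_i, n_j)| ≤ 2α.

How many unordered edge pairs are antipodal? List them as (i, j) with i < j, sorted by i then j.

count = 2; pairs: (0,3), (1,4)

α = atan 0.4 = 21.80°;  2α = 43.60°
n_0 = (-0.1362, +0.9907)
n_1 = (-0.9602, +0.2792)
n_2 = (-0.7969, -0.6041)
n_3 = (+0.0885, -0.9961)
n_4 = (+0.8487, -0.5289)
  (0,1): δ = 114.04°  ·
  (0,2): δ = 60.66°  ·
  (0,3): δ = 2.75°  ✓
  (0,4): δ = 50.24°  ·
  (1,2): δ = 126.62°  ·
  (1,3): δ = 68.71°  ·
  (1,4): δ = 15.71°  ✓
  (2,3): δ = 122.09°  ·
  (2,4): δ = 69.10°  ·
  (3,4): δ = 127.01°  ·
antipodal pairs: 2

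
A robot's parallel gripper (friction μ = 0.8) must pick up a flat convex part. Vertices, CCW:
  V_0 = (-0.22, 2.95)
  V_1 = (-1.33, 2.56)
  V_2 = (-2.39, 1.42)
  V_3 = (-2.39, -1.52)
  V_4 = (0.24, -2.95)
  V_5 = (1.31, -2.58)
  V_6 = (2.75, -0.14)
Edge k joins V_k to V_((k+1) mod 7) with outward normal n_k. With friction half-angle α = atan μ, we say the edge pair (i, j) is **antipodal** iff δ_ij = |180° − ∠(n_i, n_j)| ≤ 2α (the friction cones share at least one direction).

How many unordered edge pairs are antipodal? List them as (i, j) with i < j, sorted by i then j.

count = 11; pairs: (0,3), (0,4), (0,5), (1,3), (1,4), (1,5), (2,4), (2,5), (2,6), (3,6), (4,6)

α = atan 0.8 = 38.66°;  2α = 77.32°
n_0 = (-0.3315, +0.9435)
n_1 = (-0.7323, +0.6809)
n_2 = (-1.0000, -0.0000)
n_3 = (-0.4777, -0.8785)
n_4 = (+0.3268, -0.9451)
n_5 = (+0.8612, -0.5083)
n_6 = (+0.7210, +0.6930)
  (0,1): δ = 152.28°  ·
  (0,2): δ = 109.36°  ·
  (0,3): δ = 47.89°  ✓
  (0,4): δ = 0.28°  ✓
  (0,5): δ = 40.09°  ✓
  (0,6): δ = 114.51°  ·
  (1,2): δ = 137.08°  ·
  (1,3): δ = 75.62°  ✓
  (1,4): δ = 28.01°  ✓
  (1,5): δ = 12.37°  ✓
  (1,6): δ = 86.78°  ·
  (2,3): δ = 118.53°  ·
  (2,4): δ = 70.92°  ✓
  (2,5): δ = 30.55°  ✓
  (2,6): δ = 43.87°  ✓
  (3,4): δ = 132.39°  ·
  (3,5): δ = 92.01°  ·
  (3,6): δ = 17.60°  ✓
  (4,5): δ = 139.62°  ·
  (4,6): δ = 65.21°  ✓
  (5,6): δ = 105.59°  ·
antipodal pairs: 11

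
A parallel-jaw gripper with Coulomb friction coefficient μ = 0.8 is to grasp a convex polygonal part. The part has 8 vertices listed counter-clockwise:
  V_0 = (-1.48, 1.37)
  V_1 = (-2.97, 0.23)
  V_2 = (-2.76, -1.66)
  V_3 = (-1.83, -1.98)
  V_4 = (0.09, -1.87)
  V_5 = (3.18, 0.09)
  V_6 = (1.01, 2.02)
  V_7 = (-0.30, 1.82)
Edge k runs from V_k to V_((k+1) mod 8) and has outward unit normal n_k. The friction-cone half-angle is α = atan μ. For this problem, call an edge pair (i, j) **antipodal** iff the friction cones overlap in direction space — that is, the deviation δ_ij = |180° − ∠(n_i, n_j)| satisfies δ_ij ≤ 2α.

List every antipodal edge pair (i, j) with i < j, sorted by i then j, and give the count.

count = 14; pairs: (0,2), (0,3), (0,4), (1,4), (1,5), (2,5), (2,6), (2,7), (3,5), (3,6), (3,7), (4,5), (4,6), (4,7)

α = atan 0.8 = 38.66°;  2α = 77.32°
n_0 = (-0.6076, +0.7942)
n_1 = (-0.9939, -0.1104)
n_2 = (-0.3254, -0.9456)
n_3 = (+0.0572, -0.9984)
n_4 = (+0.5356, -0.8444)
n_5 = (+0.6646, +0.7472)
n_6 = (-0.1509, +0.9885)
n_7 = (-0.3563, +0.9344)
  (0,1): δ = 121.08°  ·
  (0,2): δ = 56.41°  ✓
  (0,3): δ = 34.14°  ✓
  (0,4): δ = 5.03°  ✓
  (0,5): δ = 100.93°  ·
  (0,6): δ = 151.26°  ·
  (0,7): δ = 163.46°  ·
  (1,2): δ = 115.33°  ·
  (1,3): δ = 93.06°  ·
  (1,4): δ = 63.95°  ✓
  (1,5): δ = 42.01°  ✓
  (1,6): δ = 92.34°  ·
  (1,7): δ = 104.53°  ·
  (2,3): δ = 157.73°  ·
  (2,4): δ = 128.63°  ·
  (2,5): δ = 22.66°  ✓
  (2,6): δ = 27.67°  ✓
  (2,7): δ = 39.86°  ✓
  (3,4): δ = 150.89°  ·
  (3,5): δ = 44.93°  ✓
  (3,6): δ = 5.40°  ✓
  (3,7): δ = 17.60°  ✓
  (4,5): δ = 74.04°  ✓
  (4,6): δ = 23.71°  ✓
  (4,7): δ = 11.51°  ✓
  (5,6): δ = 129.67°  ·
  (5,7): δ = 117.48°  ·
  (6,7): δ = 167.81°  ·
antipodal pairs: 14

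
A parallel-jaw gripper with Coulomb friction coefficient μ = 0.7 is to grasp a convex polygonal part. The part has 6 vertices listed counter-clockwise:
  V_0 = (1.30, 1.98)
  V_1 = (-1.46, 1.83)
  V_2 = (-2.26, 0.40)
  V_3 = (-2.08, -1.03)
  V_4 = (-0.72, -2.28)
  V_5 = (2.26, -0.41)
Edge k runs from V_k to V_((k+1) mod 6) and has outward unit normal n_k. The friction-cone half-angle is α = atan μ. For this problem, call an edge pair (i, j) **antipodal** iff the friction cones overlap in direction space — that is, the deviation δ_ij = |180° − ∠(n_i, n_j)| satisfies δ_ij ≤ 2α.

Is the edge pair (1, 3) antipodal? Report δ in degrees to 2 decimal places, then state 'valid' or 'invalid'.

δ = 103.36°, invalid

α = atan 0.7 = 34.99°;  2α = 69.98°
edge 1: e_1 = (-0.80, -1.43);  n_1 = (-0.8727, +0.4882)
edge 3: e_3 = (+1.36, -1.25);  n_3 = (-0.6767, -0.7363)
∠(n_1, n_3) = 76.64°
δ = |180° − 76.64°| = 103.36°
103.36° > 2α = 69.98°  →  invalid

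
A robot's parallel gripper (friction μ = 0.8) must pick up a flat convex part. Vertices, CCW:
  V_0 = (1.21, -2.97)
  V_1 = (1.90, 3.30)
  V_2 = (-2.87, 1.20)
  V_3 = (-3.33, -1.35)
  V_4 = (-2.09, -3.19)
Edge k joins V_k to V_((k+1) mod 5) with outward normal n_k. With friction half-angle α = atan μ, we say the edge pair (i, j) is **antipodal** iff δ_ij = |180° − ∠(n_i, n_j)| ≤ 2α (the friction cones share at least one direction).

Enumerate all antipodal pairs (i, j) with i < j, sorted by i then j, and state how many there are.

α = atan 0.8 = 38.66°;  2α = 77.32°
n_0 = (+0.9940, -0.1094)
n_1 = (-0.4029, +0.9152)
n_2 = (-0.9841, +0.1775)
n_3 = (-0.8293, -0.5589)
n_4 = (+0.0665, -0.9978)
  (0,1): δ = 59.96°  ✓
  (0,2): δ = 3.95°  ✓
  (0,3): δ = 40.26°  ✓
  (0,4): δ = 100.09°  ·
  (1,2): δ = 123.99°  ·
  (1,3): δ = 79.79°  ·
  (1,4): δ = 19.95°  ✓
  (2,3): δ = 135.80°  ·
  (2,4): δ = 75.96°  ✓
  (3,4): δ = 120.16°  ·
antipodal pairs: 5

count = 5; pairs: (0,1), (0,2), (0,3), (1,4), (2,4)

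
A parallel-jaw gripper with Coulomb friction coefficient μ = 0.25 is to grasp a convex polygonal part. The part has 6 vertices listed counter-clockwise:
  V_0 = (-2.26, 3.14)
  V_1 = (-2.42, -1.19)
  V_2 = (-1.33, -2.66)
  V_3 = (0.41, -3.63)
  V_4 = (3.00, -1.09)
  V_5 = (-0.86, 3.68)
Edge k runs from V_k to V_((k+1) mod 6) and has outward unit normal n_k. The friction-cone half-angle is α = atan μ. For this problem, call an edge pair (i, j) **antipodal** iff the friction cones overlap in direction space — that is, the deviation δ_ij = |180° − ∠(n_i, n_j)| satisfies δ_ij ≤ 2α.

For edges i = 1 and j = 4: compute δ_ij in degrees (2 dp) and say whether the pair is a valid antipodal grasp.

α = atan 0.25 = 14.04°;  2α = 28.07°
edge 1: e_1 = (+1.09, -1.47);  n_1 = (-0.8033, -0.5956)
edge 4: e_4 = (-3.86, +4.77);  n_4 = (+0.7774, +0.6291)
∠(n_1, n_4) = 177.58°
δ = |180° − 177.58°| = 2.42°
2.42° ≤ 2α = 28.07°  →  valid

δ = 2.42°, valid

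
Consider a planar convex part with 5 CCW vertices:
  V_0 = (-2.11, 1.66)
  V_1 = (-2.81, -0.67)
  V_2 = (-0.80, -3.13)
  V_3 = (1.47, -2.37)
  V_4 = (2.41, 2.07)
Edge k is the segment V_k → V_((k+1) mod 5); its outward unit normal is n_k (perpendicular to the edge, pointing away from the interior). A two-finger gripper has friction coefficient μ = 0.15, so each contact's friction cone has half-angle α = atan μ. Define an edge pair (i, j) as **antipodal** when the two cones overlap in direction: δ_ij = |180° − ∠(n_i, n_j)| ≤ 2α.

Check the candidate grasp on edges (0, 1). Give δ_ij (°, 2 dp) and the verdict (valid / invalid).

α = atan 0.15 = 8.53°;  2α = 17.06°
edge 0: e_0 = (-0.70, -2.33);  n_0 = (-0.9577, +0.2877)
edge 1: e_1 = (+2.01, -2.46);  n_1 = (-0.7744, -0.6327)
∠(n_0, n_1) = 55.97°
δ = |180° − 55.97°| = 124.03°
124.03° > 2α = 17.06°  →  invalid

δ = 124.03°, invalid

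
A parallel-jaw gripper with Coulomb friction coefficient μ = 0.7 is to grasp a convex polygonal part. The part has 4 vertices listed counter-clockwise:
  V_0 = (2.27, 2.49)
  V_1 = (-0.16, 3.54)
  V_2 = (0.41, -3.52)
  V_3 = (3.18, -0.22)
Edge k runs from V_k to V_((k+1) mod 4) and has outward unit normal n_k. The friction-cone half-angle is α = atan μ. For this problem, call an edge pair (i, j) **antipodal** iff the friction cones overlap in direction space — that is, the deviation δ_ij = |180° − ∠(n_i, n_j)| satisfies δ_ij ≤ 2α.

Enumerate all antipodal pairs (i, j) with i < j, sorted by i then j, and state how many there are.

count = 3; pairs: (0,1), (1,2), (1,3)

α = atan 0.7 = 34.99°;  2α = 69.98°
n_0 = (+0.3967, +0.9180)
n_1 = (-0.9968, -0.0805)
n_2 = (+0.7659, -0.6429)
n_3 = (+0.9480, +0.3183)
  (0,1): δ = 62.02°  ✓
  (0,2): δ = 73.36°  ·
  (0,3): δ = 131.93°  ·
  (1,2): δ = 44.63°  ✓
  (1,3): δ = 13.95°  ✓
  (2,3): δ = 121.43°  ·
antipodal pairs: 3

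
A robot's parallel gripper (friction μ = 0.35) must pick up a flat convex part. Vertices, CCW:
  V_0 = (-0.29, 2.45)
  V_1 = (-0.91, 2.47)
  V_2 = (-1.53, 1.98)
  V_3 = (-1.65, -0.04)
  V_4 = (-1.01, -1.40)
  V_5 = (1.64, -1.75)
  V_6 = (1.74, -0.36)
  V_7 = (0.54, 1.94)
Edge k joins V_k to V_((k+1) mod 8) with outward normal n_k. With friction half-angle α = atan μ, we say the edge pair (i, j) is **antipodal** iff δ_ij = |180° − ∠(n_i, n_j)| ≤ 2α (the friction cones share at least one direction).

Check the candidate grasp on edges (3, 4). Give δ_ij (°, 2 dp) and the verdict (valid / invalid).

δ = 122.72°, invalid

α = atan 0.35 = 19.29°;  2α = 38.58°
edge 3: e_3 = (+0.64, -1.36);  n_3 = (-0.9048, -0.4258)
edge 4: e_4 = (+2.65, -0.35);  n_4 = (-0.1309, -0.9914)
∠(n_3, n_4) = 57.28°
δ = |180° − 57.28°| = 122.72°
122.72° > 2α = 38.58°  →  invalid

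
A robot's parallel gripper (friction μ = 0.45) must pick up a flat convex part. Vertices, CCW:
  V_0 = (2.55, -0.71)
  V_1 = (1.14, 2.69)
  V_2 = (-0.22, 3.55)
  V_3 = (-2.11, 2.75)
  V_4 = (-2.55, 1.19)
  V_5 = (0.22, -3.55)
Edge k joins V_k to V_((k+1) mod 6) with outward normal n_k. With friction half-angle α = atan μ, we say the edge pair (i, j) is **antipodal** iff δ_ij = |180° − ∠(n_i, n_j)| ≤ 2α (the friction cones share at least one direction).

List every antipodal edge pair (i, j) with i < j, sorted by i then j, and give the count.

α = atan 0.45 = 24.23°;  2α = 48.46°
n_0 = (+0.9237, +0.3831)
n_1 = (+0.5345, +0.8452)
n_2 = (-0.3898, +0.9209)
n_3 = (-0.9624, +0.2715)
n_4 = (-0.8634, -0.5046)
n_5 = (+0.7731, -0.6343)
  (0,1): δ = 144.83°  ·
  (0,2): δ = 89.58°  ·
  (0,3): δ = 38.28°  ✓
  (0,4): δ = 7.78°  ✓
  (0,5): δ = 118.11°  ·
  (1,2): δ = 124.75°  ·
  (1,3): δ = 73.44°  ·
  (1,4): δ = 27.39°  ✓
  (1,5): δ = 82.94°  ·
  (2,3): δ = 128.69°  ·
  (2,4): δ = 82.64°  ·
  (2,5): δ = 27.69°  ✓
  (3,4): δ = 133.95°  ·
  (3,5): δ = 23.62°  ✓
  (4,5): δ = 69.67°  ·
antipodal pairs: 5

count = 5; pairs: (0,3), (0,4), (1,4), (2,5), (3,5)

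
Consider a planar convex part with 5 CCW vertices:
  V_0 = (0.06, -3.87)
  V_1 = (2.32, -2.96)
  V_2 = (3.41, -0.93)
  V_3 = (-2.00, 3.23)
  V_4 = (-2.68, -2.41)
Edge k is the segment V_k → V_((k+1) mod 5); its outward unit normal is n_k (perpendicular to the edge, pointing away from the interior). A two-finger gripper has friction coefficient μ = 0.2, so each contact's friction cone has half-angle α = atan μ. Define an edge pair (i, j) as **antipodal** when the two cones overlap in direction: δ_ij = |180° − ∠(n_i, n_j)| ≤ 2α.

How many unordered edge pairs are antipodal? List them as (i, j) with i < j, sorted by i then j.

α = atan 0.2 = 11.31°;  2α = 22.62°
n_0 = (+0.3735, -0.9276)
n_1 = (+0.8810, -0.4731)
n_2 = (+0.6096, +0.7927)
n_3 = (-0.9928, +0.1197)
n_4 = (-0.4703, -0.8825)
  (0,1): δ = 140.17°  ·
  (0,2): δ = 59.49°  ·
  (0,3): δ = 61.19°  ·
  (0,4): δ = 130.02°  ·
  (1,2): δ = 99.32°  ·
  (1,3): δ = 21.36°  ✓
  (1,4): δ = 90.18°  ·
  (2,3): δ = 59.32°  ·
  (2,4): δ = 9.51°  ✓
  (3,4): δ = 111.18°  ·
antipodal pairs: 2

count = 2; pairs: (1,3), (2,4)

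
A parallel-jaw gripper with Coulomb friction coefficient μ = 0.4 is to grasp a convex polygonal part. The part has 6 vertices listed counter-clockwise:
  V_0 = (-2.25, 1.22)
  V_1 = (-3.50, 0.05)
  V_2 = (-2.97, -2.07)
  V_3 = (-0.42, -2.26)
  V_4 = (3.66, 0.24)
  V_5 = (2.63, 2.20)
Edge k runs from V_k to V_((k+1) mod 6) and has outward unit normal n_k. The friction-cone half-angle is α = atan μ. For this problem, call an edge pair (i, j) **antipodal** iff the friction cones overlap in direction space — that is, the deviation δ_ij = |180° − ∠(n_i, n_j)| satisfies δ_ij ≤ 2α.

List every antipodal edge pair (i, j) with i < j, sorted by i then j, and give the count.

α = atan 0.4 = 21.80°;  2α = 43.60°
n_0 = (-0.6834, +0.7301)
n_1 = (-0.9701, -0.2425)
n_2 = (-0.0743, -0.9972)
n_3 = (+0.5225, -0.8527)
n_4 = (+0.8852, +0.4652)
n_5 = (-0.1969, +0.9804)
  (0,1): δ = 119.07°  ·
  (0,2): δ = 47.37°  ·
  (0,3): δ = 11.61°  ✓
  (0,4): δ = 74.62°  ·
  (0,5): δ = 148.25°  ·
  (1,2): δ = 108.30°  ·
  (1,3): δ = 72.54°  ·
  (1,4): δ = 13.69°  ✓
  (1,5): δ = 87.32°  ·
  (2,3): δ = 144.24°  ·
  (2,4): δ = 58.02°  ·
  (2,5): δ = 15.62°  ✓
  (3,4): δ = 93.78°  ·
  (3,5): δ = 20.14°  ✓
  (4,5): δ = 106.37°  ·
antipodal pairs: 4

count = 4; pairs: (0,3), (1,4), (2,5), (3,5)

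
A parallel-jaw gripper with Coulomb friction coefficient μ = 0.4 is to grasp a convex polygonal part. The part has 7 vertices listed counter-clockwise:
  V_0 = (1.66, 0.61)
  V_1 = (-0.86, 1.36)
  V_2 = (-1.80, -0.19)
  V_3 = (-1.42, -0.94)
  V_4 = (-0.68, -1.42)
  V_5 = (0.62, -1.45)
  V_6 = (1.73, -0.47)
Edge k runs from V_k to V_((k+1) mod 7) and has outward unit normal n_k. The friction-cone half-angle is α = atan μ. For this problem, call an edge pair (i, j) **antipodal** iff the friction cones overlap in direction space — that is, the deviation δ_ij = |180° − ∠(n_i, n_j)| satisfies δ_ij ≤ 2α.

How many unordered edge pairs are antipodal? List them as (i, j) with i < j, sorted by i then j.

count = 5; pairs: (0,3), (0,4), (1,5), (1,6), (2,6)

α = atan 0.4 = 21.80°;  2α = 43.60°
n_0 = (+0.2853, +0.9585)
n_1 = (-0.8550, +0.5185)
n_2 = (-0.8920, -0.4520)
n_3 = (-0.5442, -0.8390)
n_4 = (-0.0231, -0.9997)
n_5 = (+0.6618, -0.7496)
n_6 = (+0.9979, +0.0647)
  (0,1): δ = 104.66°  ·
  (0,2): δ = 46.56°  ·
  (0,3): δ = 16.40°  ✓
  (0,4): δ = 15.25°  ✓
  (0,5): δ = 58.01°  ·
  (0,6): δ = 110.28°  ·
  (1,2): δ = 121.90°  ·
  (1,3): δ = 91.73°  ·
  (1,4): δ = 60.09°  ·
  (1,5): δ = 17.32°  ✓
  (1,6): δ = 34.94°  ✓
  (2,3): δ = 149.84°  ·
  (2,4): δ = 118.19°  ·
  (2,5): δ = 75.43°  ·
  (2,6): δ = 23.16°  ✓
  (3,4): δ = 148.35°  ·
  (3,5): δ = 105.59°  ·
  (3,6): δ = 53.32°  ·
  (4,5): δ = 137.24°  ·
  (4,6): δ = 84.97°  ·
  (5,6): δ = 127.73°  ·
antipodal pairs: 5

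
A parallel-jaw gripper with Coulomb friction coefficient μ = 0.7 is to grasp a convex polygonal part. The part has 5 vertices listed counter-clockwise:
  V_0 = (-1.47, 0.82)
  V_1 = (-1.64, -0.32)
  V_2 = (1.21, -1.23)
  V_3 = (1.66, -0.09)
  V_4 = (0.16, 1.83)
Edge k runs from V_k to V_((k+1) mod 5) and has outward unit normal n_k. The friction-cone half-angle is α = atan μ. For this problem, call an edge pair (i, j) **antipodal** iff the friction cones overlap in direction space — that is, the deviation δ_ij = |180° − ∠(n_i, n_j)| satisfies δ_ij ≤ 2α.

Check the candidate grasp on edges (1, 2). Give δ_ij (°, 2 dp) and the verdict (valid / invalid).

α = atan 0.7 = 34.99°;  2α = 69.98°
edge 1: e_1 = (+2.85, -0.91);  n_1 = (-0.3042, -0.9526)
edge 2: e_2 = (+0.45, +1.14);  n_2 = (+0.9302, -0.3672)
∠(n_1, n_2) = 86.17°
δ = |180° − 86.17°| = 93.83°
93.83° > 2α = 69.98°  →  invalid

δ = 93.83°, invalid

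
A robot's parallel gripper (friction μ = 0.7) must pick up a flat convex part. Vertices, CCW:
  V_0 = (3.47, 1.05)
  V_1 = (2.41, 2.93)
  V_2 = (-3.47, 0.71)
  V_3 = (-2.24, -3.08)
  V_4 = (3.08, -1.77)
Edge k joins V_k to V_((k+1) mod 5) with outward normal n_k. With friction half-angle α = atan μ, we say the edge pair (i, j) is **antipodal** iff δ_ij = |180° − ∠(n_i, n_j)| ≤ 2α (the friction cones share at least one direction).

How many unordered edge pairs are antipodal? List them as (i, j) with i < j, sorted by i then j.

count = 4; pairs: (0,2), (1,3), (1,4), (2,4)

α = atan 0.7 = 34.99°;  2α = 69.98°
n_0 = (+0.8711, +0.4911)
n_1 = (-0.3532, +0.9355)
n_2 = (-0.9512, -0.3087)
n_3 = (+0.2391, -0.9710)
n_4 = (+0.9906, -0.1370)
  (0,1): δ = 98.73°  ·
  (0,2): δ = 11.44°  ✓
  (0,3): δ = 74.42°  ·
  (0,4): δ = 142.71°  ·
  (1,2): δ = 92.70°  ·
  (1,3): δ = 6.85°  ✓
  (1,4): δ = 61.44°  ✓
  (2,3): δ = 94.15°  ·
  (2,4): δ = 25.85°  ✓
  (3,4): δ = 111.71°  ·
antipodal pairs: 4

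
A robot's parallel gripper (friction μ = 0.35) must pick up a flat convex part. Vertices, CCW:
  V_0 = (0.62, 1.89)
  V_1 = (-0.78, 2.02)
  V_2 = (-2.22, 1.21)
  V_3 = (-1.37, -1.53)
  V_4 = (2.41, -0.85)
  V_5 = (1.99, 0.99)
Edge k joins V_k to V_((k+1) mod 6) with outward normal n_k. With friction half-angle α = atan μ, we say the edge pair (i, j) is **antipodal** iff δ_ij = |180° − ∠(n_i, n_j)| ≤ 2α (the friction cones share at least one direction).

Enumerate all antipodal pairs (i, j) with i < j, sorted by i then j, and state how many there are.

count = 3; pairs: (0,3), (1,3), (2,4)

α = atan 0.35 = 19.29°;  2α = 38.58°
n_0 = (+0.0925, +0.9957)
n_1 = (-0.4903, +0.8716)
n_2 = (-0.9551, -0.2963)
n_3 = (+0.1771, -0.9842)
n_4 = (+0.9749, +0.2225)
n_5 = (+0.5491, +0.8358)
  (0,1): δ = 145.34°  ·
  (0,2): δ = 67.46°  ·
  (0,3): δ = 15.50°  ✓
  (0,4): δ = 108.16°  ·
  (0,5): δ = 152.00°  ·
  (1,2): δ = 102.12°  ·
  (1,3): δ = 19.16°  ✓
  (1,4): δ = 73.50°  ·
  (1,5): δ = 117.34°  ·
  (2,3): δ = 97.04°  ·
  (2,4): δ = 4.38°  ✓
  (2,5): δ = 39.46°  ·
  (3,4): δ = 87.34°  ·
  (3,5): δ = 43.50°  ·
  (4,5): δ = 136.16°  ·
antipodal pairs: 3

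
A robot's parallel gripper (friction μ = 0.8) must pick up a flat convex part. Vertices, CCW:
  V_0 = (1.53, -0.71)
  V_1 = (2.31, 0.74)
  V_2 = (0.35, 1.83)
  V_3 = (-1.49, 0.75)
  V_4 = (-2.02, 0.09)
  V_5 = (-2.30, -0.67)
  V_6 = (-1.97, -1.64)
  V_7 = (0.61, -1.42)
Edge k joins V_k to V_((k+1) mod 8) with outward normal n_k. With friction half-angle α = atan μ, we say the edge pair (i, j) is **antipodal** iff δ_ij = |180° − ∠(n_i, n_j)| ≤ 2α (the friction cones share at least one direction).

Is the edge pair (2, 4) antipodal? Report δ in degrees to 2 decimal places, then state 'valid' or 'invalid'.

α = atan 0.8 = 38.66°;  2α = 77.32°
edge 2: e_2 = (-1.84, -1.08);  n_2 = (-0.5062, +0.8624)
edge 4: e_4 = (-0.28, -0.76);  n_4 = (-0.9383, +0.3457)
∠(n_2, n_4) = 39.36°
δ = |180° − 39.36°| = 140.64°
140.64° > 2α = 77.32°  →  invalid

δ = 140.64°, invalid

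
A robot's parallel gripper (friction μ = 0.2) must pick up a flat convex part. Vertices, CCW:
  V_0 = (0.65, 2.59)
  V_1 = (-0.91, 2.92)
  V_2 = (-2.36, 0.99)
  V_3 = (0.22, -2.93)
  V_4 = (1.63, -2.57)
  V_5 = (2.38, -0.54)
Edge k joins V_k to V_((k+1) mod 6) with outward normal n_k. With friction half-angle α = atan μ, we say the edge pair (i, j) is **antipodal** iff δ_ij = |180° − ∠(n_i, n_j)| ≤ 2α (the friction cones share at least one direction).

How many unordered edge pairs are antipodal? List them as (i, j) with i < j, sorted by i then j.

α = atan 0.2 = 11.31°;  2α = 22.62°
n_0 = (+0.2070, +0.9783)
n_1 = (-0.7995, +0.6007)
n_2 = (-0.8353, -0.5498)
n_3 = (+0.2474, -0.9689)
n_4 = (+0.9380, -0.3466)
n_5 = (+0.8752, +0.4837)
  (0,1): δ = 114.97°  ·
  (0,2): δ = 44.70°  ·
  (0,3): δ = 26.27°  ·
  (0,4): δ = 81.67°  ·
  (0,5): δ = 130.87°  ·
  (1,2): δ = 109.73°  ·
  (1,3): δ = 38.76°  ·
  (1,4): δ = 16.64°  ✓
  (1,5): δ = 65.85°  ·
  (2,3): δ = 109.03°  ·
  (2,4): δ = 53.63°  ·
  (2,5): δ = 4.42°  ✓
  (3,4): δ = 124.60°  ·
  (3,5): δ = 75.39°  ·
  (4,5): δ = 130.79°  ·
antipodal pairs: 2

count = 2; pairs: (1,4), (2,5)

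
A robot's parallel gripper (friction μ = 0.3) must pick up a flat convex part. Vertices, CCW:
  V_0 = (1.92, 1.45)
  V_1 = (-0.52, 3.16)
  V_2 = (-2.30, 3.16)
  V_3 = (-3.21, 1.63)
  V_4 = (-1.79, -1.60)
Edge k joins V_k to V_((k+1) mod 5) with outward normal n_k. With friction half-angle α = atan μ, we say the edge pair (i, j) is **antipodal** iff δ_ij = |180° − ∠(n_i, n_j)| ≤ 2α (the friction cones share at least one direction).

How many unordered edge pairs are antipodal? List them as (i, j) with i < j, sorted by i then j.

α = atan 0.3 = 16.70°;  2α = 33.40°
n_0 = (+0.5739, +0.8189)
n_1 = (+0.0000, +1.0000)
n_2 = (-0.8595, +0.5112)
n_3 = (-0.9154, -0.4025)
n_4 = (+0.6351, -0.7725)
  (0,1): δ = 144.98°  ·
  (0,2): δ = 85.72°  ·
  (0,3): δ = 31.24°  ✓
  (0,4): δ = 74.45°  ·
  (1,2): δ = 120.74°  ·
  (1,3): δ = 66.27°  ·
  (1,4): δ = 39.42°  ·
  (2,3): δ = 125.53°  ·
  (2,4): δ = 19.83°  ✓
  (3,4): δ = 74.31°  ·
antipodal pairs: 2

count = 2; pairs: (0,3), (2,4)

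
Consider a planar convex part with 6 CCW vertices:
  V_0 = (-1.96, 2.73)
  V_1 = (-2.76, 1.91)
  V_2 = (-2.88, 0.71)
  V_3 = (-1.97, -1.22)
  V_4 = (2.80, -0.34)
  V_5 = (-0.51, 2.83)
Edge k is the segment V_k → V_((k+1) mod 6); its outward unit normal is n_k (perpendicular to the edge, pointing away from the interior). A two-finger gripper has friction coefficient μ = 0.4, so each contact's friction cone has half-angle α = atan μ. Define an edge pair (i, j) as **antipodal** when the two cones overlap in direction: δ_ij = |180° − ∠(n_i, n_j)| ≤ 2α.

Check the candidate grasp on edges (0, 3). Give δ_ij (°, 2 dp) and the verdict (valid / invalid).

δ = 35.25°, valid

α = atan 0.4 = 21.80°;  2α = 43.60°
edge 0: e_0 = (-0.80, -0.82);  n_0 = (-0.7158, +0.6983)
edge 3: e_3 = (+4.77, +0.88);  n_3 = (+0.1814, -0.9834)
∠(n_0, n_3) = 144.75°
δ = |180° − 144.75°| = 35.25°
35.25° ≤ 2α = 43.60°  →  valid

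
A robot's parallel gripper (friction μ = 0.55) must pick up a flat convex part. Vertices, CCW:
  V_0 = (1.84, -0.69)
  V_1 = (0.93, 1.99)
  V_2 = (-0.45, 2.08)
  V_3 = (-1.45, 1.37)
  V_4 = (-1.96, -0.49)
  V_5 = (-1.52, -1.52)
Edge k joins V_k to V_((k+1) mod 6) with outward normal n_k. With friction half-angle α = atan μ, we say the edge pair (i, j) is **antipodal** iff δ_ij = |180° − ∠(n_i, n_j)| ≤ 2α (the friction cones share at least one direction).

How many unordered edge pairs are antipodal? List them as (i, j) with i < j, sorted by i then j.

count = 4; pairs: (0,3), (0,4), (1,5), (2,5)

α = atan 0.55 = 28.81°;  2α = 57.62°
n_0 = (+0.9469, +0.3215)
n_1 = (+0.0651, +0.9979)
n_2 = (-0.5789, +0.8154)
n_3 = (-0.9644, +0.2644)
n_4 = (-0.9196, -0.3928)
n_5 = (+0.2398, -0.9708)
  (0,1): δ = 112.49°  ·
  (0,2): δ = 73.38°  ·
  (0,3): δ = 34.09°  ✓
  (0,4): δ = 4.38°  ✓
  (0,5): δ = 85.12°  ·
  (1,2): δ = 140.89°  ·
  (1,3): δ = 101.60°  ·
  (1,4): δ = 63.14°  ·
  (1,5): δ = 17.61°  ✓
  (2,3): δ = 140.71°  ·
  (2,4): δ = 102.24°  ·
  (2,5): δ = 21.50°  ✓
  (3,4): δ = 141.54°  ·
  (3,5): δ = 60.79°  ·
  (4,5): δ = 99.26°  ·
antipodal pairs: 4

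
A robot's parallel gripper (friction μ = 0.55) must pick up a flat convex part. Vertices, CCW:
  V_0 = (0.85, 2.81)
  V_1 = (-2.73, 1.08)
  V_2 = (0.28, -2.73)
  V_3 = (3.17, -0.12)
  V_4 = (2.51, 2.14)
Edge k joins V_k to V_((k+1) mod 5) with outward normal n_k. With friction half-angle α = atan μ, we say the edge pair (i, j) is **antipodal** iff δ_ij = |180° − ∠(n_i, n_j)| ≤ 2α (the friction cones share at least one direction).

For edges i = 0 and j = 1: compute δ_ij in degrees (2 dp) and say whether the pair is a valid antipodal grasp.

δ = 77.48°, invalid

α = atan 0.55 = 28.81°;  2α = 57.62°
edge 0: e_0 = (-3.58, -1.73);  n_0 = (-0.4351, +0.9004)
edge 1: e_1 = (+3.01, -3.81);  n_1 = (-0.7847, -0.6199)
∠(n_0, n_1) = 102.52°
δ = |180° − 102.52°| = 77.48°
77.48° > 2α = 57.62°  →  invalid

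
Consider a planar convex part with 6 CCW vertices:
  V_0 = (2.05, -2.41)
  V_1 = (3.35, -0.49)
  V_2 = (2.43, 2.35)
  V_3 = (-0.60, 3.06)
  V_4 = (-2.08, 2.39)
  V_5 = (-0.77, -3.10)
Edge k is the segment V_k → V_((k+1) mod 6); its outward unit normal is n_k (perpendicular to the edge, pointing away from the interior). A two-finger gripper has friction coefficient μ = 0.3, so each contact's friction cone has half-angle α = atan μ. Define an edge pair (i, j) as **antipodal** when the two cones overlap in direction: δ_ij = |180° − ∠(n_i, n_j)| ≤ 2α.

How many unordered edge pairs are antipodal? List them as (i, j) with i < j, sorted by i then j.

count = 4; pairs: (0,3), (1,4), (2,5), (3,5)

α = atan 0.3 = 16.70°;  2α = 33.40°
n_0 = (+0.8280, -0.5607)
n_1 = (+0.9513, +0.3082)
n_2 = (+0.2281, +0.9736)
n_3 = (-0.4124, +0.9110)
n_4 = (-0.9727, -0.2321)
n_5 = (+0.2377, -0.9713)
  (0,1): δ = 127.95°  ·
  (0,2): δ = 69.09°  ·
  (0,3): δ = 31.54°  ✓
  (0,4): δ = 47.52°  ·
  (0,5): δ = 137.85°  ·
  (1,2): δ = 121.14°  ·
  (1,3): δ = 83.59°  ·
  (1,4): δ = 4.53°  ✓
  (1,5): δ = 85.80°  ·
  (2,3): δ = 142.46°  ·
  (2,4): δ = 63.39°  ·
  (2,5): δ = 26.94°  ✓
  (3,4): δ = 100.94°  ·
  (3,5): δ = 10.61°  ✓
  (4,5): δ = 89.67°  ·
antipodal pairs: 4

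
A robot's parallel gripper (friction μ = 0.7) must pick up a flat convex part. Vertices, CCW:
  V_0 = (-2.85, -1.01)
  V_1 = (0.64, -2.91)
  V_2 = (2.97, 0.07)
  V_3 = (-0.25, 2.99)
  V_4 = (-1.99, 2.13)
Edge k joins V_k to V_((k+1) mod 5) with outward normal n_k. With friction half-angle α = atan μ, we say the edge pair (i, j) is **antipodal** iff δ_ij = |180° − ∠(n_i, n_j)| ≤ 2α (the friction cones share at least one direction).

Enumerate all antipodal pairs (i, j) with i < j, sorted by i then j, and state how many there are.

count = 5; pairs: (0,2), (0,3), (1,3), (1,4), (2,4)

α = atan 0.7 = 34.99°;  2α = 69.98°
n_0 = (-0.4781, -0.8783)
n_1 = (+0.7878, -0.6160)
n_2 = (+0.6718, +0.7408)
n_3 = (-0.4431, +0.8965)
n_4 = (-0.9645, +0.2642)
  (0,1): δ = 99.46°  ·
  (0,2): δ = 13.64°  ✓
  (0,3): δ = 54.87°  ✓
  (0,4): δ = 103.25°  ·
  (1,2): δ = 94.18°  ·
  (1,3): δ = 25.68°  ✓
  (1,4): δ = 22.70°  ✓
  (2,3): δ = 111.50°  ·
  (2,4): δ = 63.11°  ✓
  (3,4): δ = 131.62°  ·
antipodal pairs: 5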